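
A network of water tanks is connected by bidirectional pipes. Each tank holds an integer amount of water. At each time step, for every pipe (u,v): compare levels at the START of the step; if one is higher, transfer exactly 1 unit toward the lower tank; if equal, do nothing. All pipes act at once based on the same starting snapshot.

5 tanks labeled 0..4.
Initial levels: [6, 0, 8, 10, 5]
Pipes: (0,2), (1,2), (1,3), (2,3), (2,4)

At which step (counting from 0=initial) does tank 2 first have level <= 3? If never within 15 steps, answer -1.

Step 1: flows [2->0,2->1,3->1,3->2,2->4] -> levels [7 2 6 8 6]
Step 2: flows [0->2,2->1,3->1,3->2,2=4] -> levels [6 4 7 6 6]
Step 3: flows [2->0,2->1,3->1,2->3,2->4] -> levels [7 6 3 6 7]
Tank 2 first reaches <=3 at step 3

Answer: 3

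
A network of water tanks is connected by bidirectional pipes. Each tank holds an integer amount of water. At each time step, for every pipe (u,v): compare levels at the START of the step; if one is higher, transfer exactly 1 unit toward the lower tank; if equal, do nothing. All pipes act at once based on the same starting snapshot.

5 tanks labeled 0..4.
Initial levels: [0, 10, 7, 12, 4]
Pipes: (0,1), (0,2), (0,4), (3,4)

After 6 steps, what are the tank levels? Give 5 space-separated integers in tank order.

Answer: 8 6 5 8 6

Derivation:
Step 1: flows [1->0,2->0,4->0,3->4] -> levels [3 9 6 11 4]
Step 2: flows [1->0,2->0,4->0,3->4] -> levels [6 8 5 10 4]
Step 3: flows [1->0,0->2,0->4,3->4] -> levels [5 7 6 9 6]
Step 4: flows [1->0,2->0,4->0,3->4] -> levels [8 6 5 8 6]
Step 5: flows [0->1,0->2,0->4,3->4] -> levels [5 7 6 7 8]
Step 6: flows [1->0,2->0,4->0,4->3] -> levels [8 6 5 8 6]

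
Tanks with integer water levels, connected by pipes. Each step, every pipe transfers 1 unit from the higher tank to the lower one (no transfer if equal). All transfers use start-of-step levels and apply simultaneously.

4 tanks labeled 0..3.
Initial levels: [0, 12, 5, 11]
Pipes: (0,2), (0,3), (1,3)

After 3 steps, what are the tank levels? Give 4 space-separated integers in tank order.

Step 1: flows [2->0,3->0,1->3] -> levels [2 11 4 11]
Step 2: flows [2->0,3->0,1=3] -> levels [4 11 3 10]
Step 3: flows [0->2,3->0,1->3] -> levels [4 10 4 10]

Answer: 4 10 4 10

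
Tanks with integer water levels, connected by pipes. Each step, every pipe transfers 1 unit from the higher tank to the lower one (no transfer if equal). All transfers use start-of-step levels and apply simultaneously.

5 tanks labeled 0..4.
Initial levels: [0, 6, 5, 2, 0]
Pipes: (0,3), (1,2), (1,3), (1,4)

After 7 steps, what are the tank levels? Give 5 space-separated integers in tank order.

Answer: 3 5 2 1 2

Derivation:
Step 1: flows [3->0,1->2,1->3,1->4] -> levels [1 3 6 2 1]
Step 2: flows [3->0,2->1,1->3,1->4] -> levels [2 2 5 2 2]
Step 3: flows [0=3,2->1,1=3,1=4] -> levels [2 3 4 2 2]
Step 4: flows [0=3,2->1,1->3,1->4] -> levels [2 2 3 3 3]
Step 5: flows [3->0,2->1,3->1,4->1] -> levels [3 5 2 1 2]
Step 6: flows [0->3,1->2,1->3,1->4] -> levels [2 2 3 3 3]
  -> period-2 cycle: step 6 state = step 4 state
  -> state at step 7: (7-4) mod 2 = 1, same as step 5 -> [3 5 2 1 2]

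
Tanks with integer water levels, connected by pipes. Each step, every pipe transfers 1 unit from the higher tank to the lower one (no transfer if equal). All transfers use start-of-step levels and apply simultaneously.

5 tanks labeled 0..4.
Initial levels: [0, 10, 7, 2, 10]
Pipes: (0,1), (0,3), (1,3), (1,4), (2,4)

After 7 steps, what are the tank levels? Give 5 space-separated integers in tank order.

Step 1: flows [1->0,3->0,1->3,1=4,4->2] -> levels [2 8 8 2 9]
Step 2: flows [1->0,0=3,1->3,4->1,4->2] -> levels [3 7 9 3 7]
Step 3: flows [1->0,0=3,1->3,1=4,2->4] -> levels [4 5 8 4 8]
Step 4: flows [1->0,0=3,1->3,4->1,2=4] -> levels [5 4 8 5 7]
Step 5: flows [0->1,0=3,3->1,4->1,2->4] -> levels [4 7 7 4 7]
Step 6: flows [1->0,0=3,1->3,1=4,2=4] -> levels [5 5 7 5 7]
Step 7: flows [0=1,0=3,1=3,4->1,2=4] -> levels [5 6 7 5 6]

Answer: 5 6 7 5 6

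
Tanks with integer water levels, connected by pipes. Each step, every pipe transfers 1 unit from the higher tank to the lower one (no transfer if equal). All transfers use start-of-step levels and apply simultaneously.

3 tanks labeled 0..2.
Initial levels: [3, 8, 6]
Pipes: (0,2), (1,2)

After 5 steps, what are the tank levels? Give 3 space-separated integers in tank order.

Step 1: flows [2->0,1->2] -> levels [4 7 6]
Step 2: flows [2->0,1->2] -> levels [5 6 6]
Step 3: flows [2->0,1=2] -> levels [6 6 5]
Step 4: flows [0->2,1->2] -> levels [5 5 7]
Step 5: flows [2->0,2->1] -> levels [6 6 5]

Answer: 6 6 5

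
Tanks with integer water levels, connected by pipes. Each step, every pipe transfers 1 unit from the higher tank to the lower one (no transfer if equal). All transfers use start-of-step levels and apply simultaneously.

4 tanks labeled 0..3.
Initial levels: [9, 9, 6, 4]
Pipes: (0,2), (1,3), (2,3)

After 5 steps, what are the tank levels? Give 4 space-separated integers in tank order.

Step 1: flows [0->2,1->3,2->3] -> levels [8 8 6 6]
Step 2: flows [0->2,1->3,2=3] -> levels [7 7 7 7]
Step 3: flows [0=2,1=3,2=3] -> levels [7 7 7 7]
  -> stable; steps 4..5 unchanged -> [7 7 7 7]

Answer: 7 7 7 7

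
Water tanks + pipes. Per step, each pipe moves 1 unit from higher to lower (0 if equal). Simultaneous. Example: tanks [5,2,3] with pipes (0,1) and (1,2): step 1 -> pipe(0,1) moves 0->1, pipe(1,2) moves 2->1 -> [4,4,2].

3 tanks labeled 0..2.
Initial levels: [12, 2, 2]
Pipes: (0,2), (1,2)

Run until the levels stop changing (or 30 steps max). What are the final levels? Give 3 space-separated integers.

Step 1: flows [0->2,1=2] -> levels [11 2 3]
Step 2: flows [0->2,2->1] -> levels [10 3 3]
Step 3: flows [0->2,1=2] -> levels [9 3 4]
Step 4: flows [0->2,2->1] -> levels [8 4 4]
Step 5: flows [0->2,1=2] -> levels [7 4 5]
Step 6: flows [0->2,2->1] -> levels [6 5 5]
Step 7: flows [0->2,1=2] -> levels [5 5 6]
Step 8: flows [2->0,2->1] -> levels [6 6 4]
Step 9: flows [0->2,1->2] -> levels [5 5 6]
  -> period-2 cycle: step 9 state = step 7 state; never stabilizes
  -> state at step 30: (30-7) mod 2 = 1, same as step 8 -> [6 6 4]

Answer: 6 6 4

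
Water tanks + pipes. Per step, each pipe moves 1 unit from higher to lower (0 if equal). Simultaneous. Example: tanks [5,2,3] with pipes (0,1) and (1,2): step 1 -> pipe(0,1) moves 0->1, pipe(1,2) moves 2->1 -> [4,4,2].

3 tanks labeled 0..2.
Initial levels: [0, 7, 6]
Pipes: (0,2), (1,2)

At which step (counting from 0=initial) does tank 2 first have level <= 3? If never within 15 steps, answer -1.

Answer: 6

Derivation:
Step 1: flows [2->0,1->2] -> levels [1 6 6]
Step 2: flows [2->0,1=2] -> levels [2 6 5]
Step 3: flows [2->0,1->2] -> levels [3 5 5]
Step 4: flows [2->0,1=2] -> levels [4 5 4]
Step 5: flows [0=2,1->2] -> levels [4 4 5]
Step 6: flows [2->0,2->1] -> levels [5 5 3]
Tank 2 first reaches <=3 at step 6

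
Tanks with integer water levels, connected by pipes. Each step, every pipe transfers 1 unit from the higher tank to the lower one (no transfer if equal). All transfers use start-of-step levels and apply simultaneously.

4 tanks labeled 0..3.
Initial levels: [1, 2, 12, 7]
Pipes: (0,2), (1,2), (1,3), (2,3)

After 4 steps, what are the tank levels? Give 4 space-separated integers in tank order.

Step 1: flows [2->0,2->1,3->1,2->3] -> levels [2 4 9 7]
Step 2: flows [2->0,2->1,3->1,2->3] -> levels [3 6 6 7]
Step 3: flows [2->0,1=2,3->1,3->2] -> levels [4 7 6 5]
Step 4: flows [2->0,1->2,1->3,2->3] -> levels [5 5 5 7]

Answer: 5 5 5 7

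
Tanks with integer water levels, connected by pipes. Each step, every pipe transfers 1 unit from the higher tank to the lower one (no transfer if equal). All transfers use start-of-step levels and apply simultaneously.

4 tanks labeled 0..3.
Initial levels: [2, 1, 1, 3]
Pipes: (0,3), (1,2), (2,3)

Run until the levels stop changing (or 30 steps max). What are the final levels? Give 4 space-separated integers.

Step 1: flows [3->0,1=2,3->2] -> levels [3 1 2 1]
Step 2: flows [0->3,2->1,2->3] -> levels [2 2 0 3]
Step 3: flows [3->0,1->2,3->2] -> levels [3 1 2 1]
  -> period-2 cycle: step 3 state = step 1 state; never stabilizes
  -> state at step 30: (30-1) mod 2 = 1, same as step 2 -> [2 2 0 3]

Answer: 2 2 0 3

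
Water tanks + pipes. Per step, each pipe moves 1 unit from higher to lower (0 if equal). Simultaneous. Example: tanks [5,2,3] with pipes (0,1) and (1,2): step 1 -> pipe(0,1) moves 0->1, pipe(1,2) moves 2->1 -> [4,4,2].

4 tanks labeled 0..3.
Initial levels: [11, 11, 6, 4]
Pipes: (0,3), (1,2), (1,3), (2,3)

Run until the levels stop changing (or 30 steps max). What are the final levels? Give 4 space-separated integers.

Step 1: flows [0->3,1->2,1->3,2->3] -> levels [10 9 6 7]
Step 2: flows [0->3,1->2,1->3,3->2] -> levels [9 7 8 8]
Step 3: flows [0->3,2->1,3->1,2=3] -> levels [8 9 7 8]
Step 4: flows [0=3,1->2,1->3,3->2] -> levels [8 7 9 8]
Step 5: flows [0=3,2->1,3->1,2->3] -> levels [8 9 7 8]
  -> period-2 cycle: step 5 state = step 3 state; never stabilizes
  -> state at step 30: (30-3) mod 2 = 1, same as step 4 -> [8 7 9 8]

Answer: 8 7 9 8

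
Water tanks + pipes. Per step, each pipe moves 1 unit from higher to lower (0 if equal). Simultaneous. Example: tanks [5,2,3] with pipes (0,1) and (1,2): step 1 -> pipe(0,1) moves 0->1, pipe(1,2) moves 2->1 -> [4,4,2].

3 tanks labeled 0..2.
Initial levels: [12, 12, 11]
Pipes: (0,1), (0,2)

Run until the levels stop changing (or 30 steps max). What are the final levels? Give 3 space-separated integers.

Answer: 13 11 11

Derivation:
Step 1: flows [0=1,0->2] -> levels [11 12 12]
Step 2: flows [1->0,2->0] -> levels [13 11 11]
Step 3: flows [0->1,0->2] -> levels [11 12 12]
  -> period-2 cycle: step 3 state = step 1 state; never stabilizes
  -> state at step 30: (30-1) mod 2 = 1, same as step 2 -> [13 11 11]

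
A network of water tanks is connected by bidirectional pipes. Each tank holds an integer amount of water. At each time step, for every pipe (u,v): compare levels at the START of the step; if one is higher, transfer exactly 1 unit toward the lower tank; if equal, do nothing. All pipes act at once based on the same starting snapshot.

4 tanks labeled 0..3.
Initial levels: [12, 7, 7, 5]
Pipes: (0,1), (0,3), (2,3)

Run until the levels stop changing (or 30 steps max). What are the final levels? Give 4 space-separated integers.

Answer: 9 7 8 7

Derivation:
Step 1: flows [0->1,0->3,2->3] -> levels [10 8 6 7]
Step 2: flows [0->1,0->3,3->2] -> levels [8 9 7 7]
Step 3: flows [1->0,0->3,2=3] -> levels [8 8 7 8]
Step 4: flows [0=1,0=3,3->2] -> levels [8 8 8 7]
Step 5: flows [0=1,0->3,2->3] -> levels [7 8 7 9]
Step 6: flows [1->0,3->0,3->2] -> levels [9 7 8 7]
Step 7: flows [0->1,0->3,2->3] -> levels [7 8 7 9]
  -> period-2 cycle: step 7 state = step 5 state; never stabilizes
  -> state at step 30: (30-5) mod 2 = 1, same as step 6 -> [9 7 8 7]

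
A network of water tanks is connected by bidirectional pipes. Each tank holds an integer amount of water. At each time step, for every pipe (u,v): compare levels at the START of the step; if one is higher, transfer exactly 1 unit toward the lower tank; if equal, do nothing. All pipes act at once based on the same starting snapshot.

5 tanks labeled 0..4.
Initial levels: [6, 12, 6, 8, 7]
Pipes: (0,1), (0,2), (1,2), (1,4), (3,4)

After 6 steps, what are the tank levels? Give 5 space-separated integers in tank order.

Step 1: flows [1->0,0=2,1->2,1->4,3->4] -> levels [7 9 7 7 9]
Step 2: flows [1->0,0=2,1->2,1=4,4->3] -> levels [8 7 8 8 8]
Step 3: flows [0->1,0=2,2->1,4->1,3=4] -> levels [7 10 7 8 7]
Step 4: flows [1->0,0=2,1->2,1->4,3->4] -> levels [8 7 8 7 9]
Step 5: flows [0->1,0=2,2->1,4->1,4->3] -> levels [7 10 7 8 7]
  -> period-2 cycle: step 5 state = step 3 state
  -> state at step 6: (6-3) mod 2 = 1, same as step 4 -> [8 7 8 7 9]

Answer: 8 7 8 7 9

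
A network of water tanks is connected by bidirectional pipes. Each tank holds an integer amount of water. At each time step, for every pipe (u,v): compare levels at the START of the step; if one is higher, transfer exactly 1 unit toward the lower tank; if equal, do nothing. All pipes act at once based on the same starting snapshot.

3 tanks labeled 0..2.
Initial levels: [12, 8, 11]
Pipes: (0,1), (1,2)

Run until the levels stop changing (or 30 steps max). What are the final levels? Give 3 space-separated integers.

Answer: 10 11 10

Derivation:
Step 1: flows [0->1,2->1] -> levels [11 10 10]
Step 2: flows [0->1,1=2] -> levels [10 11 10]
Step 3: flows [1->0,1->2] -> levels [11 9 11]
Step 4: flows [0->1,2->1] -> levels [10 11 10]
  -> period-2 cycle: step 4 state = step 2 state; never stabilizes
  -> state at step 30: (30-2) mod 2 = 0, same as step 2 -> [10 11 10]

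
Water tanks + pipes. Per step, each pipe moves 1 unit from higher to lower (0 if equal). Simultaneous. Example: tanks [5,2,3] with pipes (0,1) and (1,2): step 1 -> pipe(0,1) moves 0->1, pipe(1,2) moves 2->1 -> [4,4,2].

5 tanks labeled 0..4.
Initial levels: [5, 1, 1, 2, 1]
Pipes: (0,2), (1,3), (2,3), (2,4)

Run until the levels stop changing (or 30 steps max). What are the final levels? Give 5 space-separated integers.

Step 1: flows [0->2,3->1,3->2,2=4] -> levels [4 2 3 0 1]
Step 2: flows [0->2,1->3,2->3,2->4] -> levels [3 1 2 2 2]
Step 3: flows [0->2,3->1,2=3,2=4] -> levels [2 2 3 1 2]
Step 4: flows [2->0,1->3,2->3,2->4] -> levels [3 1 0 3 3]
Step 5: flows [0->2,3->1,3->2,4->2] -> levels [2 2 3 1 2]
  -> period-2 cycle: step 5 state = step 3 state; never stabilizes
  -> state at step 30: (30-3) mod 2 = 1, same as step 4 -> [3 1 0 3 3]

Answer: 3 1 0 3 3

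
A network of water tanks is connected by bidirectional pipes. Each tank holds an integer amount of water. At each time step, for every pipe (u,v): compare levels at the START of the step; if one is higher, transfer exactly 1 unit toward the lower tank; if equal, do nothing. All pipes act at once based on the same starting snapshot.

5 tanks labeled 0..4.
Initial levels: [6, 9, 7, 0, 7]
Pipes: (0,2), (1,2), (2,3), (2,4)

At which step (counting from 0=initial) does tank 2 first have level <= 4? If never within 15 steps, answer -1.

Answer: 3

Derivation:
Step 1: flows [2->0,1->2,2->3,2=4] -> levels [7 8 6 1 7]
Step 2: flows [0->2,1->2,2->3,4->2] -> levels [6 7 8 2 6]
Step 3: flows [2->0,2->1,2->3,2->4] -> levels [7 8 4 3 7]
Tank 2 first reaches <=4 at step 3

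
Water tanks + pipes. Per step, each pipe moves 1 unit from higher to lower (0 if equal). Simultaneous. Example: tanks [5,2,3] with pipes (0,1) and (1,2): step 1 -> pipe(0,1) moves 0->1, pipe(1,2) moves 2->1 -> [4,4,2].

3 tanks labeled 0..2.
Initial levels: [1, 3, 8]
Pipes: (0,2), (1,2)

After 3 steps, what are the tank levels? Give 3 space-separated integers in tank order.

Answer: 4 4 4

Derivation:
Step 1: flows [2->0,2->1] -> levels [2 4 6]
Step 2: flows [2->0,2->1] -> levels [3 5 4]
Step 3: flows [2->0,1->2] -> levels [4 4 4]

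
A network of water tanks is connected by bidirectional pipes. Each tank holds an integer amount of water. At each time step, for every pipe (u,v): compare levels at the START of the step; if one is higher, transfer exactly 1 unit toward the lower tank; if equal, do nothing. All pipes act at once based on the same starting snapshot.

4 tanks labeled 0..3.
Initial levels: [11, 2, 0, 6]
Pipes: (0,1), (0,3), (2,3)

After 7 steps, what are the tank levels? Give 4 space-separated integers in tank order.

Answer: 4 6 4 5

Derivation:
Step 1: flows [0->1,0->3,3->2] -> levels [9 3 1 6]
Step 2: flows [0->1,0->3,3->2] -> levels [7 4 2 6]
Step 3: flows [0->1,0->3,3->2] -> levels [5 5 3 6]
Step 4: flows [0=1,3->0,3->2] -> levels [6 5 4 4]
Step 5: flows [0->1,0->3,2=3] -> levels [4 6 4 5]
Step 6: flows [1->0,3->0,3->2] -> levels [6 5 5 3]
Step 7: flows [0->1,0->3,2->3] -> levels [4 6 4 5]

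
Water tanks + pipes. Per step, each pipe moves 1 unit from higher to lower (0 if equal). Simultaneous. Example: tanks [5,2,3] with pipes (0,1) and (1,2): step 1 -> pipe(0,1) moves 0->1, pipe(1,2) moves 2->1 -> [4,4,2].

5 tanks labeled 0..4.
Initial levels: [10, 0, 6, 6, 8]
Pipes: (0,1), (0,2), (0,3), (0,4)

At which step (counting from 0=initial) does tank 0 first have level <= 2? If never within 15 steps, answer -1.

Answer: -1

Derivation:
Step 1: flows [0->1,0->2,0->3,0->4] -> levels [6 1 7 7 9]
Step 2: flows [0->1,2->0,3->0,4->0] -> levels [8 2 6 6 8]
Step 3: flows [0->1,0->2,0->3,0=4] -> levels [5 3 7 7 8]
Step 4: flows [0->1,2->0,3->0,4->0] -> levels [7 4 6 6 7]
Step 5: flows [0->1,0->2,0->3,0=4] -> levels [4 5 7 7 7]
Step 6: flows [1->0,2->0,3->0,4->0] -> levels [8 4 6 6 6]
Step 7: flows [0->1,0->2,0->3,0->4] -> levels [4 5 7 7 7]
  -> period-2 cycle (repeats step 5); tank 0 never drops to <=2
Tank 0 never reaches <=2 within 15 steps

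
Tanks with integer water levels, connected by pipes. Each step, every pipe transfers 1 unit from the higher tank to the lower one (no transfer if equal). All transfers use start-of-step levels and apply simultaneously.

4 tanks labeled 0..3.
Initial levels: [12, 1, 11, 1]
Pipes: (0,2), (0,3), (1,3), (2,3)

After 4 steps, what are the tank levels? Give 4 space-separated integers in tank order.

Step 1: flows [0->2,0->3,1=3,2->3] -> levels [10 1 11 3]
Step 2: flows [2->0,0->3,3->1,2->3] -> levels [10 2 9 4]
Step 3: flows [0->2,0->3,3->1,2->3] -> levels [8 3 9 5]
Step 4: flows [2->0,0->3,3->1,2->3] -> levels [8 4 7 6]

Answer: 8 4 7 6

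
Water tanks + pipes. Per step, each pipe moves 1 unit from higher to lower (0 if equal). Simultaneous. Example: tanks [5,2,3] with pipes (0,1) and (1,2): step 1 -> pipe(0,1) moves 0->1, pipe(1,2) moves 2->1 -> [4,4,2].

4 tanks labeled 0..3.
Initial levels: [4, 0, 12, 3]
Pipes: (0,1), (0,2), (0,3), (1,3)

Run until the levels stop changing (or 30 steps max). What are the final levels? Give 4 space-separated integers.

Step 1: flows [0->1,2->0,0->3,3->1] -> levels [3 2 11 3]
Step 2: flows [0->1,2->0,0=3,3->1] -> levels [3 4 10 2]
Step 3: flows [1->0,2->0,0->3,1->3] -> levels [4 2 9 4]
Step 4: flows [0->1,2->0,0=3,3->1] -> levels [4 4 8 3]
Step 5: flows [0=1,2->0,0->3,1->3] -> levels [4 3 7 5]
Step 6: flows [0->1,2->0,3->0,3->1] -> levels [5 5 6 3]
Step 7: flows [0=1,2->0,0->3,1->3] -> levels [5 4 5 5]
Step 8: flows [0->1,0=2,0=3,3->1] -> levels [4 6 5 4]
Step 9: flows [1->0,2->0,0=3,1->3] -> levels [6 4 4 5]
Step 10: flows [0->1,0->2,0->3,3->1] -> levels [3 6 5 5]
Step 11: flows [1->0,2->0,3->0,1->3] -> levels [6 4 4 5]
  -> period-2 cycle: step 11 state = step 9 state; never stabilizes
  -> state at step 30: (30-9) mod 2 = 1, same as step 10 -> [3 6 5 5]

Answer: 3 6 5 5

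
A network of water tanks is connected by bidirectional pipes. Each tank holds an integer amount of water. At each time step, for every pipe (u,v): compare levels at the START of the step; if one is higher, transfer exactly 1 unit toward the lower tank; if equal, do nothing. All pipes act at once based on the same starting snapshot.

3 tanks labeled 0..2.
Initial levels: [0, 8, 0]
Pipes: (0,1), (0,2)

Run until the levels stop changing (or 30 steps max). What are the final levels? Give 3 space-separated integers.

Answer: 2 3 3

Derivation:
Step 1: flows [1->0,0=2] -> levels [1 7 0]
Step 2: flows [1->0,0->2] -> levels [1 6 1]
Step 3: flows [1->0,0=2] -> levels [2 5 1]
Step 4: flows [1->0,0->2] -> levels [2 4 2]
Step 5: flows [1->0,0=2] -> levels [3 3 2]
Step 6: flows [0=1,0->2] -> levels [2 3 3]
Step 7: flows [1->0,2->0] -> levels [4 2 2]
Step 8: flows [0->1,0->2] -> levels [2 3 3]
  -> period-2 cycle: step 8 state = step 6 state; never stabilizes
  -> state at step 30: (30-6) mod 2 = 0, same as step 6 -> [2 3 3]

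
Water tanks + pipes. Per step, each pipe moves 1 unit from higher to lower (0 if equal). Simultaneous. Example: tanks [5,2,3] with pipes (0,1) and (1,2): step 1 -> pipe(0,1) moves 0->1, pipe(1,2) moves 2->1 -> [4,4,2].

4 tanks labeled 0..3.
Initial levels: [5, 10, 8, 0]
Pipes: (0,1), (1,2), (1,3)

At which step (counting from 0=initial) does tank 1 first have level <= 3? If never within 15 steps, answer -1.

Answer: -1

Derivation:
Step 1: flows [1->0,1->2,1->3] -> levels [6 7 9 1]
Step 2: flows [1->0,2->1,1->3] -> levels [7 6 8 2]
Step 3: flows [0->1,2->1,1->3] -> levels [6 7 7 3]
Step 4: flows [1->0,1=2,1->3] -> levels [7 5 7 4]
Step 5: flows [0->1,2->1,1->3] -> levels [6 6 6 5]
Step 6: flows [0=1,1=2,1->3] -> levels [6 5 6 6]
Step 7: flows [0->1,2->1,3->1] -> levels [5 8 5 5]
Step 8: flows [1->0,1->2,1->3] -> levels [6 5 6 6]
  -> period-2 cycle (repeats step 6); tank 1 never drops to <=3
Tank 1 never reaches <=3 within 15 steps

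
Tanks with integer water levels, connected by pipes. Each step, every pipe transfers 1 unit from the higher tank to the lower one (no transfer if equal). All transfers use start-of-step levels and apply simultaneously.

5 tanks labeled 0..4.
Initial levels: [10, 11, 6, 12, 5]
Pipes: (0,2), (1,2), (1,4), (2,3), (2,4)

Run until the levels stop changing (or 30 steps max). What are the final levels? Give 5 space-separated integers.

Step 1: flows [0->2,1->2,1->4,3->2,2->4] -> levels [9 9 8 11 7]
Step 2: flows [0->2,1->2,1->4,3->2,2->4] -> levels [8 7 10 10 9]
Step 3: flows [2->0,2->1,4->1,2=3,2->4] -> levels [9 9 7 10 9]
Step 4: flows [0->2,1->2,1=4,3->2,4->2] -> levels [8 8 11 9 8]
Step 5: flows [2->0,2->1,1=4,2->3,2->4] -> levels [9 9 7 10 9]
  -> period-2 cycle: step 5 state = step 3 state; never stabilizes
  -> state at step 30: (30-3) mod 2 = 1, same as step 4 -> [8 8 11 9 8]

Answer: 8 8 11 9 8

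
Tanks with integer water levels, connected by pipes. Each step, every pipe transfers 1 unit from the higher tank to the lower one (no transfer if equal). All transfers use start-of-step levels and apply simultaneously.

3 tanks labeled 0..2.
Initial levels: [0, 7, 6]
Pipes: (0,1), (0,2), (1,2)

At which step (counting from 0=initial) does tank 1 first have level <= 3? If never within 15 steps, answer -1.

Step 1: flows [1->0,2->0,1->2] -> levels [2 5 6]
Step 2: flows [1->0,2->0,2->1] -> levels [4 5 4]
Step 3: flows [1->0,0=2,1->2] -> levels [5 3 5]
Tank 1 first reaches <=3 at step 3

Answer: 3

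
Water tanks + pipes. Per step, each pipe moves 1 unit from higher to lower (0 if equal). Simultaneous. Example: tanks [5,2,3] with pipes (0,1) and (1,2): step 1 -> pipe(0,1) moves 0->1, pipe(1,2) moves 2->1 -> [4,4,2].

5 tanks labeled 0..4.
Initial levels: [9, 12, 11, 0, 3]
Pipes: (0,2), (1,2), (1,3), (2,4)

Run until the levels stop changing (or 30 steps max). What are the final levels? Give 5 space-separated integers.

Step 1: flows [2->0,1->2,1->3,2->4] -> levels [10 10 10 1 4]
Step 2: flows [0=2,1=2,1->3,2->4] -> levels [10 9 9 2 5]
Step 3: flows [0->2,1=2,1->3,2->4] -> levels [9 8 9 3 6]
Step 4: flows [0=2,2->1,1->3,2->4] -> levels [9 8 7 4 7]
Step 5: flows [0->2,1->2,1->3,2=4] -> levels [8 6 9 5 7]
Step 6: flows [2->0,2->1,1->3,2->4] -> levels [9 6 6 6 8]
Step 7: flows [0->2,1=2,1=3,4->2] -> levels [8 6 8 6 7]
Step 8: flows [0=2,2->1,1=3,2->4] -> levels [8 7 6 6 8]
Step 9: flows [0->2,1->2,1->3,4->2] -> levels [7 5 9 7 7]
Step 10: flows [2->0,2->1,3->1,2->4] -> levels [8 7 6 6 8]
  -> period-2 cycle: step 10 state = step 8 state; never stabilizes
  -> state at step 30: (30-8) mod 2 = 0, same as step 8 -> [8 7 6 6 8]

Answer: 8 7 6 6 8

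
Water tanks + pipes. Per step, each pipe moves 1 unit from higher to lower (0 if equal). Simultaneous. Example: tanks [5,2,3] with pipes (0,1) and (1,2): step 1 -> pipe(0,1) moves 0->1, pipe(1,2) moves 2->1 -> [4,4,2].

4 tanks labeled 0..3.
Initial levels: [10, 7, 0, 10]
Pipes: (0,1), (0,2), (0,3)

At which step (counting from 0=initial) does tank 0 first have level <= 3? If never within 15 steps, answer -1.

Step 1: flows [0->1,0->2,0=3] -> levels [8 8 1 10]
Step 2: flows [0=1,0->2,3->0] -> levels [8 8 2 9]
Step 3: flows [0=1,0->2,3->0] -> levels [8 8 3 8]
Step 4: flows [0=1,0->2,0=3] -> levels [7 8 4 8]
Step 5: flows [1->0,0->2,3->0] -> levels [8 7 5 7]
Step 6: flows [0->1,0->2,0->3] -> levels [5 8 6 8]
Step 7: flows [1->0,2->0,3->0] -> levels [8 7 5 7]
  -> period-2 cycle (repeats step 5); tank 0 never drops to <=3
Tank 0 never reaches <=3 within 15 steps

Answer: -1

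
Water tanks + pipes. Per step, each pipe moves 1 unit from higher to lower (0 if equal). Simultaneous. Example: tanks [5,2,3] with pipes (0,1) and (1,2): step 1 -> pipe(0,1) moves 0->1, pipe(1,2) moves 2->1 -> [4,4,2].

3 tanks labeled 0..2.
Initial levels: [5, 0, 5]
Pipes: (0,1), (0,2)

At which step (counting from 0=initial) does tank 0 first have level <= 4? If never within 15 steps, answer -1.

Answer: 1

Derivation:
Step 1: flows [0->1,0=2] -> levels [4 1 5]
Tank 0 first reaches <=4 at step 1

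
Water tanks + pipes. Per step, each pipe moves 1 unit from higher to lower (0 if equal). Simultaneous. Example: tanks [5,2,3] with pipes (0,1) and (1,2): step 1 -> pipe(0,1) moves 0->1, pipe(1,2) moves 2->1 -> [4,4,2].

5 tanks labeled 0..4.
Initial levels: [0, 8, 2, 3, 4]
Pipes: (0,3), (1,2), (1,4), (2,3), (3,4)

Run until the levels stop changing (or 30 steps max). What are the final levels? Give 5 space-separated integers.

Answer: 4 2 5 1 5

Derivation:
Step 1: flows [3->0,1->2,1->4,3->2,4->3] -> levels [1 6 4 2 4]
Step 2: flows [3->0,1->2,1->4,2->3,4->3] -> levels [2 4 4 3 4]
Step 3: flows [3->0,1=2,1=4,2->3,4->3] -> levels [3 4 3 4 3]
Step 4: flows [3->0,1->2,1->4,3->2,3->4] -> levels [4 2 5 1 5]
Step 5: flows [0->3,2->1,4->1,2->3,4->3] -> levels [3 4 3 4 3]
  -> period-2 cycle: step 5 state = step 3 state; never stabilizes
  -> state at step 30: (30-3) mod 2 = 1, same as step 4 -> [4 2 5 1 5]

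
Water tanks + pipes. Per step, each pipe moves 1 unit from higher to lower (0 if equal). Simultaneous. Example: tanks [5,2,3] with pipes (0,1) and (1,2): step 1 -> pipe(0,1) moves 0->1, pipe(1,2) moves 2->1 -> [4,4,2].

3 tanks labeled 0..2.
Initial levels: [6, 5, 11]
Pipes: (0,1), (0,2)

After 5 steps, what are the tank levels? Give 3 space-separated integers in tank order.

Answer: 6 8 8

Derivation:
Step 1: flows [0->1,2->0] -> levels [6 6 10]
Step 2: flows [0=1,2->0] -> levels [7 6 9]
Step 3: flows [0->1,2->0] -> levels [7 7 8]
Step 4: flows [0=1,2->0] -> levels [8 7 7]
Step 5: flows [0->1,0->2] -> levels [6 8 8]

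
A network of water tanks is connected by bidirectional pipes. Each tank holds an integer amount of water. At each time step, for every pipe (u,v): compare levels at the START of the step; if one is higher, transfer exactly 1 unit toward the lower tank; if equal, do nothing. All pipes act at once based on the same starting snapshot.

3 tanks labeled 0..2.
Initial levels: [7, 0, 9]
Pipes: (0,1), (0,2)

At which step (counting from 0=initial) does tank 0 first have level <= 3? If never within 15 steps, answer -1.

Answer: -1

Derivation:
Step 1: flows [0->1,2->0] -> levels [7 1 8]
Step 2: flows [0->1,2->0] -> levels [7 2 7]
Step 3: flows [0->1,0=2] -> levels [6 3 7]
Step 4: flows [0->1,2->0] -> levels [6 4 6]
Step 5: flows [0->1,0=2] -> levels [5 5 6]
Step 6: flows [0=1,2->0] -> levels [6 5 5]
Step 7: flows [0->1,0->2] -> levels [4 6 6]
Step 8: flows [1->0,2->0] -> levels [6 5 5]
  -> period-2 cycle (repeats step 6); tank 0 never drops to <=3
Tank 0 never reaches <=3 within 15 steps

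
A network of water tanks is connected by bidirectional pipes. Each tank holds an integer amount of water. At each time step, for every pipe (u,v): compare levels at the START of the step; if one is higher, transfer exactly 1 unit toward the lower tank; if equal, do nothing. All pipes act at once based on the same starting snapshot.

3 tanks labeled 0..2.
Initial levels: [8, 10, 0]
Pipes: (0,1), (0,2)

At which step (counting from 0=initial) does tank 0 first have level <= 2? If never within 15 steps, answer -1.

Answer: -1

Derivation:
Step 1: flows [1->0,0->2] -> levels [8 9 1]
Step 2: flows [1->0,0->2] -> levels [8 8 2]
Step 3: flows [0=1,0->2] -> levels [7 8 3]
Step 4: flows [1->0,0->2] -> levels [7 7 4]
Step 5: flows [0=1,0->2] -> levels [6 7 5]
Step 6: flows [1->0,0->2] -> levels [6 6 6]
Step 7: flows [0=1,0=2] -> levels [6 6 6]
  -> stable; tank 0 stays at 6 > 2
Tank 0 never reaches <=2 within 15 steps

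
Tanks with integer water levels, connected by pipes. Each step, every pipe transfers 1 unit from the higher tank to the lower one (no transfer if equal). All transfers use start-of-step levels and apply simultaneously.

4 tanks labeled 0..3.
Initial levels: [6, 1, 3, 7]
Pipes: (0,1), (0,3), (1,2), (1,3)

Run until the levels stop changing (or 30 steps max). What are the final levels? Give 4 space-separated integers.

Answer: 4 6 3 4

Derivation:
Step 1: flows [0->1,3->0,2->1,3->1] -> levels [6 4 2 5]
Step 2: flows [0->1,0->3,1->2,3->1] -> levels [4 5 3 5]
Step 3: flows [1->0,3->0,1->2,1=3] -> levels [6 3 4 4]
Step 4: flows [0->1,0->3,2->1,3->1] -> levels [4 6 3 4]
Step 5: flows [1->0,0=3,1->2,1->3] -> levels [5 3 4 5]
Step 6: flows [0->1,0=3,2->1,3->1] -> levels [4 6 3 4]
  -> period-2 cycle: step 6 state = step 4 state; never stabilizes
  -> state at step 30: (30-4) mod 2 = 0, same as step 4 -> [4 6 3 4]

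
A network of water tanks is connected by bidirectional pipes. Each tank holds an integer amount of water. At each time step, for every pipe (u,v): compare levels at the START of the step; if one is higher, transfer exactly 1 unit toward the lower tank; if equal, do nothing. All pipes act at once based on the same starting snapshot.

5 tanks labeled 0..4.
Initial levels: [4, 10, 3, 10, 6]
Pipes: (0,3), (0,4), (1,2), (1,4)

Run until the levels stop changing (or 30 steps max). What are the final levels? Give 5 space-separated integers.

Answer: 6 5 7 8 7

Derivation:
Step 1: flows [3->0,4->0,1->2,1->4] -> levels [6 8 4 9 6]
Step 2: flows [3->0,0=4,1->2,1->4] -> levels [7 6 5 8 7]
Step 3: flows [3->0,0=4,1->2,4->1] -> levels [8 6 6 7 6]
Step 4: flows [0->3,0->4,1=2,1=4] -> levels [6 6 6 8 7]
Step 5: flows [3->0,4->0,1=2,4->1] -> levels [8 7 6 7 5]
Step 6: flows [0->3,0->4,1->2,1->4] -> levels [6 5 7 8 7]
Step 7: flows [3->0,4->0,2->1,4->1] -> levels [8 7 6 7 5]
  -> period-2 cycle: step 7 state = step 5 state; never stabilizes
  -> state at step 30: (30-5) mod 2 = 1, same as step 6 -> [6 5 7 8 7]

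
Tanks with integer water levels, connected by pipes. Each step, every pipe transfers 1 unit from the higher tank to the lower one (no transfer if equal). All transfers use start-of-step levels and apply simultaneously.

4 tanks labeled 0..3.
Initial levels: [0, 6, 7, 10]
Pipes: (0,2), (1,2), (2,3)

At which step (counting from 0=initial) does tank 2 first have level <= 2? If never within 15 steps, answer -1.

Answer: -1

Derivation:
Step 1: flows [2->0,2->1,3->2] -> levels [1 7 6 9]
Step 2: flows [2->0,1->2,3->2] -> levels [2 6 7 8]
Step 3: flows [2->0,2->1,3->2] -> levels [3 7 6 7]
Step 4: flows [2->0,1->2,3->2] -> levels [4 6 7 6]
Step 5: flows [2->0,2->1,2->3] -> levels [5 7 4 7]
Step 6: flows [0->2,1->2,3->2] -> levels [4 6 7 6]
  -> period-2 cycle (repeats step 4); tank 2 never drops to <=2
Tank 2 never reaches <=2 within 15 steps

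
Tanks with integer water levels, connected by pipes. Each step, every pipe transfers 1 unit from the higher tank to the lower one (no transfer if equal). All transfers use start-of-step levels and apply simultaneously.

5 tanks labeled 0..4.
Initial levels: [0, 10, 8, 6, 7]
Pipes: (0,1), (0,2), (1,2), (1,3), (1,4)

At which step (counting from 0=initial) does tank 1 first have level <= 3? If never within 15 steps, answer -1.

Answer: -1

Derivation:
Step 1: flows [1->0,2->0,1->2,1->3,1->4] -> levels [2 6 8 7 8]
Step 2: flows [1->0,2->0,2->1,3->1,4->1] -> levels [4 8 6 6 7]
Step 3: flows [1->0,2->0,1->2,1->3,1->4] -> levels [6 4 6 7 8]
Step 4: flows [0->1,0=2,2->1,3->1,4->1] -> levels [5 8 5 6 7]
Step 5: flows [1->0,0=2,1->2,1->3,1->4] -> levels [6 4 6 7 8]
  -> period-2 cycle (repeats step 3); tank 1 never drops to <=3
Tank 1 never reaches <=3 within 15 steps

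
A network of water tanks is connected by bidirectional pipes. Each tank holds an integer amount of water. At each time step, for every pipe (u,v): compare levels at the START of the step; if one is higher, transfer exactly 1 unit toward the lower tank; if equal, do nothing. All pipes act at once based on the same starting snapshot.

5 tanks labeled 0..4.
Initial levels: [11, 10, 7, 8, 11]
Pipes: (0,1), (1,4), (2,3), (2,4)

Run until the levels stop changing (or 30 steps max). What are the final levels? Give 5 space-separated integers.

Step 1: flows [0->1,4->1,3->2,4->2] -> levels [10 12 9 7 9]
Step 2: flows [1->0,1->4,2->3,2=4] -> levels [11 10 8 8 10]
Step 3: flows [0->1,1=4,2=3,4->2] -> levels [10 11 9 8 9]
Step 4: flows [1->0,1->4,2->3,2=4] -> levels [11 9 8 9 10]
Step 5: flows [0->1,4->1,3->2,4->2] -> levels [10 11 10 8 8]
Step 6: flows [1->0,1->4,2->3,2->4] -> levels [11 9 8 9 10]
  -> period-2 cycle: step 6 state = step 4 state; never stabilizes
  -> state at step 30: (30-4) mod 2 = 0, same as step 4 -> [11 9 8 9 10]

Answer: 11 9 8 9 10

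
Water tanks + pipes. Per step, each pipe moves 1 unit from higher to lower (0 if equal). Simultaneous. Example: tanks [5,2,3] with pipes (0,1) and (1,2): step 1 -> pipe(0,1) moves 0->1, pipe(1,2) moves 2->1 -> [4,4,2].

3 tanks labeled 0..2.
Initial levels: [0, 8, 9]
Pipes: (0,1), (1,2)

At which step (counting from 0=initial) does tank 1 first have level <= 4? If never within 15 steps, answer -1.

Answer: -1

Derivation:
Step 1: flows [1->0,2->1] -> levels [1 8 8]
Step 2: flows [1->0,1=2] -> levels [2 7 8]
Step 3: flows [1->0,2->1] -> levels [3 7 7]
Step 4: flows [1->0,1=2] -> levels [4 6 7]
Step 5: flows [1->0,2->1] -> levels [5 6 6]
Step 6: flows [1->0,1=2] -> levels [6 5 6]
Step 7: flows [0->1,2->1] -> levels [5 7 5]
Step 8: flows [1->0,1->2] -> levels [6 5 6]
  -> period-2 cycle (repeats step 6); tank 1 never drops to <=4
Tank 1 never reaches <=4 within 15 steps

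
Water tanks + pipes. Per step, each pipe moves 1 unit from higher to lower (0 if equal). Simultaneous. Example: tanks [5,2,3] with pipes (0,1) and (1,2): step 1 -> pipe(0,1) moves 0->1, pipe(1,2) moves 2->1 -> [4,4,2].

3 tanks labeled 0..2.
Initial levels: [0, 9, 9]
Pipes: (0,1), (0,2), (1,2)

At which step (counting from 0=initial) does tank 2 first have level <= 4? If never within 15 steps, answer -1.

Step 1: flows [1->0,2->0,1=2] -> levels [2 8 8]
Step 2: flows [1->0,2->0,1=2] -> levels [4 7 7]
Step 3: flows [1->0,2->0,1=2] -> levels [6 6 6]
Step 4: flows [0=1,0=2,1=2] -> levels [6 6 6]
  -> stable; tank 2 stays at 6 > 4
Tank 2 never reaches <=4 within 15 steps

Answer: -1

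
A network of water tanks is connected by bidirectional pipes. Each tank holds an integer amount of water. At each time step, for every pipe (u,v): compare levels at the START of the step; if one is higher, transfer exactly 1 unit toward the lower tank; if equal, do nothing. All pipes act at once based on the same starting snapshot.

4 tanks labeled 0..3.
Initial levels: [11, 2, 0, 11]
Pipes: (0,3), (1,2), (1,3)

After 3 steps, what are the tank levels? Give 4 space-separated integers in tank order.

Step 1: flows [0=3,1->2,3->1] -> levels [11 2 1 10]
Step 2: flows [0->3,1->2,3->1] -> levels [10 2 2 10]
Step 3: flows [0=3,1=2,3->1] -> levels [10 3 2 9]

Answer: 10 3 2 9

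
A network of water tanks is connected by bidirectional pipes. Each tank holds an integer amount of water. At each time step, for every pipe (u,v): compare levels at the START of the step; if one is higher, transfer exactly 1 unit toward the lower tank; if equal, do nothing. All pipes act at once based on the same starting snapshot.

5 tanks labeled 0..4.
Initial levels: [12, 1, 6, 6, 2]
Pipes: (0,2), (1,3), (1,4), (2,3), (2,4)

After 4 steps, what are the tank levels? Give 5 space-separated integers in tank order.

Answer: 8 3 4 6 6

Derivation:
Step 1: flows [0->2,3->1,4->1,2=3,2->4] -> levels [11 3 6 5 2]
Step 2: flows [0->2,3->1,1->4,2->3,2->4] -> levels [10 3 5 5 4]
Step 3: flows [0->2,3->1,4->1,2=3,2->4] -> levels [9 5 5 4 4]
Step 4: flows [0->2,1->3,1->4,2->3,2->4] -> levels [8 3 4 6 6]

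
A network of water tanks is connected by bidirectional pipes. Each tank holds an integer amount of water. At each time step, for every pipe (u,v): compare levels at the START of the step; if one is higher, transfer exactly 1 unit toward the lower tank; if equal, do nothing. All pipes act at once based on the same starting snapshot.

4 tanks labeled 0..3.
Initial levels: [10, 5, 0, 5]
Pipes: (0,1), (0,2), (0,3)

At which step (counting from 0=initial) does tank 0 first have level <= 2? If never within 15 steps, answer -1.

Step 1: flows [0->1,0->2,0->3] -> levels [7 6 1 6]
Step 2: flows [0->1,0->2,0->3] -> levels [4 7 2 7]
Step 3: flows [1->0,0->2,3->0] -> levels [5 6 3 6]
Step 4: flows [1->0,0->2,3->0] -> levels [6 5 4 5]
Step 5: flows [0->1,0->2,0->3] -> levels [3 6 5 6]
Step 6: flows [1->0,2->0,3->0] -> levels [6 5 4 5]
  -> period-2 cycle (repeats step 4); tank 0 never drops to <=2
Tank 0 never reaches <=2 within 15 steps

Answer: -1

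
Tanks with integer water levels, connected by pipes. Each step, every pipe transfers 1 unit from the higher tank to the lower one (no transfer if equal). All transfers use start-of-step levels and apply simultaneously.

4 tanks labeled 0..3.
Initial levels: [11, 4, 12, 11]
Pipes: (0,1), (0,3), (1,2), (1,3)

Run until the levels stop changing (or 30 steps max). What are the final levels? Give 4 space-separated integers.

Answer: 9 11 9 9

Derivation:
Step 1: flows [0->1,0=3,2->1,3->1] -> levels [10 7 11 10]
Step 2: flows [0->1,0=3,2->1,3->1] -> levels [9 10 10 9]
Step 3: flows [1->0,0=3,1=2,1->3] -> levels [10 8 10 10]
Step 4: flows [0->1,0=3,2->1,3->1] -> levels [9 11 9 9]
Step 5: flows [1->0,0=3,1->2,1->3] -> levels [10 8 10 10]
  -> period-2 cycle: step 5 state = step 3 state; never stabilizes
  -> state at step 30: (30-3) mod 2 = 1, same as step 4 -> [9 11 9 9]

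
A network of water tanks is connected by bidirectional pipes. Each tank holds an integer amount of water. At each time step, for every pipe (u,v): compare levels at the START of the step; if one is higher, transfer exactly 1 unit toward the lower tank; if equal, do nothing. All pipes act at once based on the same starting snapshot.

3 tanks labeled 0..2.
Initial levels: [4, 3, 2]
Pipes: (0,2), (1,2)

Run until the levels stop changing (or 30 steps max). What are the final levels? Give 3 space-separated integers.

Answer: 4 3 2

Derivation:
Step 1: flows [0->2,1->2] -> levels [3 2 4]
Step 2: flows [2->0,2->1] -> levels [4 3 2]
  -> period-2 cycle: step 2 state = step 0 state; never stabilizes
  -> state at step 30: (30-0) mod 2 = 0, same as step 0 -> [4 3 2]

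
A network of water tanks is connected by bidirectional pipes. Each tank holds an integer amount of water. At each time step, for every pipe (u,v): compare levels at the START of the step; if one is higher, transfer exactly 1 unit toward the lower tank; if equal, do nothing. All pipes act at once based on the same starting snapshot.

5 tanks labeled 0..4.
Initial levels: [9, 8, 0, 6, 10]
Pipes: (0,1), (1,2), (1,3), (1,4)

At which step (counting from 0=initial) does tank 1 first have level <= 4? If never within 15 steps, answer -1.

Step 1: flows [0->1,1->2,1->3,4->1] -> levels [8 8 1 7 9]
Step 2: flows [0=1,1->2,1->3,4->1] -> levels [8 7 2 8 8]
Step 3: flows [0->1,1->2,3->1,4->1] -> levels [7 9 3 7 7]
Step 4: flows [1->0,1->2,1->3,1->4] -> levels [8 5 4 8 8]
Step 5: flows [0->1,1->2,3->1,4->1] -> levels [7 7 5 7 7]
Step 6: flows [0=1,1->2,1=3,1=4] -> levels [7 6 6 7 7]
Step 7: flows [0->1,1=2,3->1,4->1] -> levels [6 9 6 6 6]
Step 8: flows [1->0,1->2,1->3,1->4] -> levels [7 5 7 7 7]
Step 9: flows [0->1,2->1,3->1,4->1] -> levels [6 9 6 6 6]
  -> period-2 cycle (repeats step 7); tank 1 never drops to <=4
Tank 1 never reaches <=4 within 15 steps

Answer: -1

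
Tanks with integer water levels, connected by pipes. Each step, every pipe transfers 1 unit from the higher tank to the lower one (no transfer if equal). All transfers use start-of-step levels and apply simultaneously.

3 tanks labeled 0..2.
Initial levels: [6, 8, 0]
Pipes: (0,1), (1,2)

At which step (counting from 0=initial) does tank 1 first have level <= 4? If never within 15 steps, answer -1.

Answer: 5

Derivation:
Step 1: flows [1->0,1->2] -> levels [7 6 1]
Step 2: flows [0->1,1->2] -> levels [6 6 2]
Step 3: flows [0=1,1->2] -> levels [6 5 3]
Step 4: flows [0->1,1->2] -> levels [5 5 4]
Step 5: flows [0=1,1->2] -> levels [5 4 5]
Tank 1 first reaches <=4 at step 5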